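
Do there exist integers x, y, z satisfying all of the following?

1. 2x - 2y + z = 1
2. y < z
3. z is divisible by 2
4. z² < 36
No

A contradictory subset is {2x - 2y + z = 1, z is divisible by 2}. No integer assignment can satisfy these jointly:

  - 2x - 2y + z = 1: is a linear equation tying the variables together
  - z is divisible by 2: restricts z to multiples of 2

Modular obstruction: writing z = 2z', every remaining term of the linear equation is divisible by 2, so the left side is ≡ 0 (mod 2); but the right side 1 ≡ 1 (mod 2). No integers can satisfy it.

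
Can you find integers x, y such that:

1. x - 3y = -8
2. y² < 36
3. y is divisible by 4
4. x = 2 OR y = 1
No

A contradictory subset is {x - 3y = -8, y is divisible by 4, x = 2 OR y = 1}. No integer assignment can satisfy these jointly:

  - x - 3y = -8: is a linear equation tying the variables together
  - y is divisible by 4: restricts y to multiples of 4
  - x = 2 OR y = 1: forces a choice: either x = 2 or y = 1

Split on the disjunction (x = 2 OR y = 1):
  • If x = 2: with x = 2, writing y = 4y', every remaining term of the linear equation is divisible by 12, so the left side is ≡ 0 (mod 12); but the right side -10 ≡ 2 (mod 12). No integers can satisfy it.
  • If y = 1: this contradicts the divisibility constraint — 1 is not a multiple of 4.
Both branches are infeasible, so the system has no integer solution.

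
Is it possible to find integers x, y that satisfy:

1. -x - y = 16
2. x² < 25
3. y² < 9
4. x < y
No

A contradictory subset is {-x - y = 16, x² < 25, x < y}. No integer assignment can satisfy these jointly:

  - -x - y = 16: is a linear equation tying the variables together
  - x² < 25: restricts x to |x| ≤ 4
  - x < y: bounds one variable relative to another variable

Propagating the comparison: y > x and x ≥ -4 give y ≥ -3. Range argument: with x ∈ [-4, 4], y ∈ [-3, ∞], the left side of the equation is at most 7, but the right side is 16 > 7. No integer solution exists.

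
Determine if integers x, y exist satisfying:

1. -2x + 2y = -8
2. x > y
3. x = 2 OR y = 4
Yes

Take x = 2, y = -2. Substituting into each constraint:
  (1) -2(2) + 2(-2) = -8 ✓
  (2) 2 > -2 ✓
  (3) x = 2, target 2 ✓ (first branch holds)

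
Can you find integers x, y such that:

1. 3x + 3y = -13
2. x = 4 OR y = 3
No

Even the single constraint (3x + 3y = -13) is infeasible over the integers.

  - 3x + 3y = -13: every term on the left is divisible by 3, so the LHS ≡ 0 (mod 3), but the RHS -13 is not — no integer solution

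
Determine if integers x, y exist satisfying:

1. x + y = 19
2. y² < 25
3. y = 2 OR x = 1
Yes

Take x = 17, y = 2. Substituting into each constraint:
  (1) 17 + 2 = 19 ✓
  (2) y² = (2)² = 4, and 4 < 25 ✓
  (3) y = 2, target 2 ✓ (first branch holds)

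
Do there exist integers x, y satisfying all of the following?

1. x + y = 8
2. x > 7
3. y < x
Yes

Take x = 8, y = 0. Substituting into each constraint:
  (1) 8 + 0 = 8 ✓
  (2) 8 > 7 ✓
  (3) 0 < 8 ✓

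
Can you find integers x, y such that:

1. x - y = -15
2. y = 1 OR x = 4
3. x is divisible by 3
No

The full constraint system is jointly infeasible over the integers. Each constraint and what it forces:

  - x - y = -15: is a linear equation tying the variables together
  - y = 1 OR x = 4: forces a choice: either y = 1 or x = 4
  - x is divisible by 3: restricts x to multiples of 3

Split on the disjunction (y = 1 OR x = 4):
  • If y = 1: with y = 1, writing x = 3x', every remaining term of the linear equation is divisible by 3, so the left side is ≡ 0 (mod 3); but the right side -14 ≡ 1 (mod 3). No integers can satisfy it.
  • If x = 4: this contradicts the divisibility constraint — 4 is not a multiple of 3.
Both branches are infeasible, so the system has no integer solution.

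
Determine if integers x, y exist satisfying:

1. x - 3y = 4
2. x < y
Yes

Take x = -5, y = -3. Substituting into each constraint:
  (1) (-5) - 3(-3) = 4 ✓
  (2) -5 < -3 ✓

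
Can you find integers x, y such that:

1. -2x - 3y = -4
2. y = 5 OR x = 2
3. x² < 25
Yes

Take x = 2, y = 0. Substituting into each constraint:
  (1) -2(2) - 3(0) = -4 ✓
  (2) x = 2, target 2 ✓ (second branch holds)
  (3) x² = (2)² = 4, and 4 < 25 ✓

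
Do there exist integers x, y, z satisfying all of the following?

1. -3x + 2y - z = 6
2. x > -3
Yes

Take x = -2, y = 0, z = 0. Substituting into each constraint:
  (1) -3(-2) + 2(0) + 0 = 6 ✓
  (2) -2 > -3 ✓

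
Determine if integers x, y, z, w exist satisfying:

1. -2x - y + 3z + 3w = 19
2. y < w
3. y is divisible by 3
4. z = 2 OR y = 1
Yes

Take x = -2, y = 3, z = 2, w = 4. Substituting into each constraint:
  (1) -2(-2) + (-3) + 3(2) + 3(4) = 19 ✓
  (2) 3 < 4 ✓
  (3) 3 = 3 × 1, remainder 0 ✓
  (4) z = 2, target 2 ✓ (first branch holds)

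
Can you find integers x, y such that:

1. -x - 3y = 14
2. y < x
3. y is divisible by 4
Yes

Take x = -2, y = -4. Substituting into each constraint:
  (1) 2 - 3(-4) = 14 ✓
  (2) -4 < -2 ✓
  (3) -4 = 4 × -1, remainder 0 ✓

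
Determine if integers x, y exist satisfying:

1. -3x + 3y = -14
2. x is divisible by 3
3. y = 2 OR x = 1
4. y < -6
No

Even the single constraint (-3x + 3y = -14) is infeasible over the integers.

  - -3x + 3y = -14: every term on the left is divisible by 3, so the LHS ≡ 0 (mod 3), but the RHS -14 is not — no integer solution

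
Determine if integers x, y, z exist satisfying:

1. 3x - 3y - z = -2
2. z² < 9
Yes

Take x = 0, y = 0, z = 2. Substituting into each constraint:
  (1) 3(0) - 3(0) + (-2) = -2 ✓
  (2) z² = (2)² = 4, and 4 < 9 ✓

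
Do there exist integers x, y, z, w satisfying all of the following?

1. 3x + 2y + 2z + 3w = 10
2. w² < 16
Yes

Take x = 2, y = 0, z = 2, w = 0. Substituting into each constraint:
  (1) 3(2) + 2(0) + 2(2) + 3(0) = 10 ✓
  (2) w² = (0)² = 0, and 0 < 16 ✓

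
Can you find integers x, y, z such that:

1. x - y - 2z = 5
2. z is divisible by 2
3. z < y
Yes

Take x = 6, y = 1, z = 0. Substituting into each constraint:
  (1) 6 + (-1) - 2(0) = 5 ✓
  (2) 0 = 2 × 0, remainder 0 ✓
  (3) 0 < 1 ✓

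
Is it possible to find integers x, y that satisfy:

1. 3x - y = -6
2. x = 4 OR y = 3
Yes

Take x = 4, y = 18. Substituting into each constraint:
  (1) 3(4) + (-18) = -6 ✓
  (2) x = 4, target 4 ✓ (first branch holds)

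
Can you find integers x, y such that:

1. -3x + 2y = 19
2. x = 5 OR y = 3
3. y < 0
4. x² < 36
No

A contradictory subset is {-3x + 2y = 19, x = 5 OR y = 3, y < 0}. No integer assignment can satisfy these jointly:

  - -3x + 2y = 19: is a linear equation tying the variables together
  - x = 5 OR y = 3: forces a choice: either x = 5 or y = 3
  - y < 0: bounds one variable relative to a constant

Split on the disjunction (x = 5 OR y = 3):
  • If x = 5: the equation forces y = 17, which contradicts the bound y ≤ -1.
  • If y = 3: this contradicts the bound y ≤ -1.
Both branches are infeasible, so the system has no integer solution.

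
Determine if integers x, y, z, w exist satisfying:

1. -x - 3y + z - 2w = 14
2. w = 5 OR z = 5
Yes

Take x = 1, y = 0, z = 5, w = -5. Substituting into each constraint:
  (1) (-1) - 3(0) + 5 - 2(-5) = 14 ✓
  (2) z = 5, target 5 ✓ (second branch holds)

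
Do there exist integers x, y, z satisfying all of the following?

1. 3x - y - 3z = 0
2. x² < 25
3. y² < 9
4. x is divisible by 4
Yes

Take x = 0, y = 0, z = 0. Substituting into each constraint:
  (1) 3(0) + 0 - 3(0) = 0 ✓
  (2) x² = (0)² = 0, and 0 < 25 ✓
  (3) y² = (0)² = 0, and 0 < 9 ✓
  (4) 0 = 4 × 0, remainder 0 ✓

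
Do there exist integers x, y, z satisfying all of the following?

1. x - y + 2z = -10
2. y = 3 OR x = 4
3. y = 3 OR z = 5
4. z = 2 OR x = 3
Yes

Take x = -11, y = 3, z = 2. Substituting into each constraint:
  (1) (-11) + (-3) + 2(2) = -10 ✓
  (2) y = 3, target 3 ✓ (first branch holds)
  (3) y = 3, target 3 ✓ (first branch holds)
  (4) z = 2, target 2 ✓ (first branch holds)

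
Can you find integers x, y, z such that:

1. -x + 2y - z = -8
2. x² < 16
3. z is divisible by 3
Yes

Take x = 2, y = -3, z = 0. Substituting into each constraint:
  (1) (-2) + 2(-3) + 0 = -8 ✓
  (2) x² = (2)² = 4, and 4 < 16 ✓
  (3) 0 = 3 × 0, remainder 0 ✓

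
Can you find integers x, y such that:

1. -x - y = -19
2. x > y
Yes

Take x = 10, y = 9. Substituting into each constraint:
  (1) (-10) + (-9) = -19 ✓
  (2) 10 > 9 ✓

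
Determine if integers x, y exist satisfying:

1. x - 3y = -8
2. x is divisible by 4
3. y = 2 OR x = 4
Yes

Take x = 4, y = 4. Substituting into each constraint:
  (1) 4 - 3(4) = -8 ✓
  (2) 4 = 4 × 1, remainder 0 ✓
  (3) x = 4, target 4 ✓ (second branch holds)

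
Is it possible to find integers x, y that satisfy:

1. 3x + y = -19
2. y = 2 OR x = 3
Yes

Take x = 3, y = -28. Substituting into each constraint:
  (1) 3(3) + (-28) = -19 ✓
  (2) x = 3, target 3 ✓ (second branch holds)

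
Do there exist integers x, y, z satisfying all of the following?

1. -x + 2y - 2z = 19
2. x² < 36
Yes

Take x = 1, y = 10, z = 0. Substituting into each constraint:
  (1) (-1) + 2(10) - 2(0) = 19 ✓
  (2) x² = (1)² = 1, and 1 < 36 ✓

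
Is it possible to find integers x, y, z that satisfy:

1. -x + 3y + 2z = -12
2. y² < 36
Yes

Take x = 12, y = 0, z = 0. Substituting into each constraint:
  (1) (-12) + 3(0) + 2(0) = -12 ✓
  (2) y² = (0)² = 0, and 0 < 36 ✓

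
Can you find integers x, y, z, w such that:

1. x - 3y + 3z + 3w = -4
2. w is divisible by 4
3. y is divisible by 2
Yes

Take x = -4, y = 0, z = 0, w = 0. Substituting into each constraint:
  (1) (-4) - 3(0) + 3(0) + 3(0) = -4 ✓
  (2) 0 = 4 × 0, remainder 0 ✓
  (3) 0 = 2 × 0, remainder 0 ✓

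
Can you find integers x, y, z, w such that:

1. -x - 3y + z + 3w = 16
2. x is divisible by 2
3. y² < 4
Yes

Take x = 0, y = 0, z = 1, w = 5. Substituting into each constraint:
  (1) 0 - 3(0) + 1 + 3(5) = 16 ✓
  (2) 0 = 2 × 0, remainder 0 ✓
  (3) y² = (0)² = 0, and 0 < 4 ✓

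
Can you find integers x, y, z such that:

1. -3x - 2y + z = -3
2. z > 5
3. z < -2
No

A contradictory subset is {z > 5, z < -2}. No integer assignment can satisfy these jointly:

  - z > 5: bounds one variable relative to a constant
  - z < -2: bounds one variable relative to a constant

Direct contradiction: the bounds on z require z ≥ 6 and z ≤ -3 simultaneously, which is empty.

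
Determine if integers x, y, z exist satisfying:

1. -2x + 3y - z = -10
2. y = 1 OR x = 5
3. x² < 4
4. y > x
Yes

Take x = 0, y = 1, z = 13. Substituting into each constraint:
  (1) -2(0) + 3(1) + (-13) = -10 ✓
  (2) y = 1, target 1 ✓ (first branch holds)
  (3) x² = (0)² = 0, and 0 < 4 ✓
  (4) 1 > 0 ✓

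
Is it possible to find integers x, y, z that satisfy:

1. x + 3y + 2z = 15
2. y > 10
Yes

Take x = 0, y = 11, z = -9. Substituting into each constraint:
  (1) 0 + 3(11) + 2(-9) = 15 ✓
  (2) 11 > 10 ✓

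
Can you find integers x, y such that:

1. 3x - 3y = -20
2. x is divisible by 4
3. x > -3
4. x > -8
No

Even the single constraint (3x - 3y = -20) is infeasible over the integers.

  - 3x - 3y = -20: every term on the left is divisible by 3, so the LHS ≡ 0 (mod 3), but the RHS -20 is not — no integer solution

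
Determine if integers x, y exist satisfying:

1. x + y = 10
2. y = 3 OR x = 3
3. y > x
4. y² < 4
No

A contradictory subset is {x + y = 10, y > x, y² < 4}. No integer assignment can satisfy these jointly:

  - x + y = 10: is a linear equation tying the variables together
  - y > x: bounds one variable relative to another variable
  - y² < 4: restricts y to |y| ≤ 1

Propagating the comparison: x < y and y ≤ 1 give x ≤ 0. Range argument: with x ∈ [−∞, 0], y ∈ [-1, 1], the left side of the equation is at most 1, but the right side is 10 > 1. No integer solution exists.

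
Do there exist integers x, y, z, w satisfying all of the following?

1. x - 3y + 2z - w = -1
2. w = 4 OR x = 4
Yes

Take x = 4, y = 0, z = -2, w = 1. Substituting into each constraint:
  (1) 4 - 3(0) + 2(-2) + (-1) = -1 ✓
  (2) x = 4, target 4 ✓ (second branch holds)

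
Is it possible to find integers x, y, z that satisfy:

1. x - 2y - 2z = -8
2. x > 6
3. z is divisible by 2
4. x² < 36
No

A contradictory subset is {x > 6, x² < 36}. No integer assignment can satisfy these jointly:

  - x > 6: bounds one variable relative to a constant
  - x² < 36: restricts x to |x| ≤ 5

Direct contradiction: the bounds on x require x ≥ 7 and x ≤ 5 simultaneously, which is empty.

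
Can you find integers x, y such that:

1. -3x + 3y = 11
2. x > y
No

Even the single constraint (-3x + 3y = 11) is infeasible over the integers.

  - -3x + 3y = 11: every term on the left is divisible by 3, so the LHS ≡ 0 (mod 3), but the RHS 11 is not — no integer solution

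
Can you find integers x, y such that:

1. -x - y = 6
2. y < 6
Yes

Take x = -6, y = 0. Substituting into each constraint:
  (1) 6 + 0 = 6 ✓
  (2) 0 < 6 ✓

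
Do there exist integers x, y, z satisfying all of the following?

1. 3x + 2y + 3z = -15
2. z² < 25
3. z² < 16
Yes

Take x = 1, y = -9, z = 0. Substituting into each constraint:
  (1) 3(1) + 2(-9) + 3(0) = -15 ✓
  (2) z² = (0)² = 0, and 0 < 25 ✓
  (3) z² = (0)² = 0, and 0 < 16 ✓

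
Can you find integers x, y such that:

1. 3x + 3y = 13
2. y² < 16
No

Even the single constraint (3x + 3y = 13) is infeasible over the integers.

  - 3x + 3y = 13: every term on the left is divisible by 3, so the LHS ≡ 0 (mod 3), but the RHS 13 is not — no integer solution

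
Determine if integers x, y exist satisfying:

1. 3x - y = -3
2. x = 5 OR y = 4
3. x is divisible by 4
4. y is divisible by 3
No

A contradictory subset is {3x - y = -3, x = 5 OR y = 4, x is divisible by 4}. No integer assignment can satisfy these jointly:

  - 3x - y = -3: is a linear equation tying the variables together
  - x = 5 OR y = 4: forces a choice: either x = 5 or y = 4
  - x is divisible by 4: restricts x to multiples of 4

Split on the disjunction (x = 5 OR y = 4):
  • If x = 5: this contradicts the divisibility constraint — 5 is not a multiple of 4.
  • If y = 4: with y = 4, writing x = 4x', every remaining term of the linear equation is divisible by 12, so the left side is ≡ 0 (mod 12); but the right side 1 ≡ 1 (mod 12). No integers can satisfy it.
Both branches are infeasible, so the system has no integer solution.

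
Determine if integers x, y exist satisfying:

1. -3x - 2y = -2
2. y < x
Yes

Take x = 2, y = -2. Substituting into each constraint:
  (1) -3(2) - 2(-2) = -2 ✓
  (2) -2 < 2 ✓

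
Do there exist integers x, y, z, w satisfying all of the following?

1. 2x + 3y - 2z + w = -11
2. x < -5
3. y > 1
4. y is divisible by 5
Yes

Take x = -13, y = 5, z = 0, w = 0. Substituting into each constraint:
  (1) 2(-13) + 3(5) - 2(0) + 0 = -11 ✓
  (2) -13 < -5 ✓
  (3) 5 > 1 ✓
  (4) 5 = 5 × 1, remainder 0 ✓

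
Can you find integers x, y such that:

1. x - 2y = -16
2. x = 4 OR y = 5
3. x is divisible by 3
Yes

Take x = -6, y = 5. Substituting into each constraint:
  (1) (-6) - 2(5) = -16 ✓
  (2) y = 5, target 5 ✓ (second branch holds)
  (3) -6 = 3 × -2, remainder 0 ✓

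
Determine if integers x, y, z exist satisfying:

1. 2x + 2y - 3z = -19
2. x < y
Yes

Take x = 0, y = 1, z = 7. Substituting into each constraint:
  (1) 2(0) + 2(1) - 3(7) = -19 ✓
  (2) 0 < 1 ✓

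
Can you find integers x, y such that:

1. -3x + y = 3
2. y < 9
Yes

Take x = 0, y = 3. Substituting into each constraint:
  (1) -3(0) + 3 = 3 ✓
  (2) 3 < 9 ✓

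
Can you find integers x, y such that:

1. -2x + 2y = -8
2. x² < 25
Yes

Take x = 4, y = 0. Substituting into each constraint:
  (1) -2(4) + 2(0) = -8 ✓
  (2) x² = (4)² = 16, and 16 < 25 ✓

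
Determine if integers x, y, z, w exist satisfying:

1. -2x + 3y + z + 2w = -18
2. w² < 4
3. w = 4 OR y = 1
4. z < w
Yes

Take x = 10, y = 1, z = -1, w = 0. Substituting into each constraint:
  (1) -2(10) + 3(1) + (-1) + 2(0) = -18 ✓
  (2) w² = (0)² = 0, and 0 < 4 ✓
  (3) y = 1, target 1 ✓ (second branch holds)
  (4) -1 < 0 ✓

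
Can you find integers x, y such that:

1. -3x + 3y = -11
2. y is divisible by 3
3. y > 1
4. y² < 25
No

Even the single constraint (-3x + 3y = -11) is infeasible over the integers.

  - -3x + 3y = -11: every term on the left is divisible by 3, so the LHS ≡ 0 (mod 3), but the RHS -11 is not — no integer solution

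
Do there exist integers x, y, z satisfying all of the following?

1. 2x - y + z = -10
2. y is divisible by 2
Yes

Take x = -5, y = 0, z = 0. Substituting into each constraint:
  (1) 2(-5) + 0 + 0 = -10 ✓
  (2) 0 = 2 × 0, remainder 0 ✓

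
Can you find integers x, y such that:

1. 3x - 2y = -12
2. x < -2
Yes

Take x = -4, y = 0. Substituting into each constraint:
  (1) 3(-4) - 2(0) = -12 ✓
  (2) -4 < -2 ✓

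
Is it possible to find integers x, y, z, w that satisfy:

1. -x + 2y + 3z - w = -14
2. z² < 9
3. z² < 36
Yes

Take x = 0, y = 0, z = 0, w = 14. Substituting into each constraint:
  (1) 0 + 2(0) + 3(0) + (-14) = -14 ✓
  (2) z² = (0)² = 0, and 0 < 9 ✓
  (3) z² = (0)² = 0, and 0 < 36 ✓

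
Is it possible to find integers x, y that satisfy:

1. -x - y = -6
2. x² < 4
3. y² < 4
No

The full constraint system is jointly infeasible over the integers. Each constraint and what it forces:

  - -x - y = -6: is a linear equation tying the variables together
  - x² < 4: restricts x to |x| ≤ 1
  - y² < 4: restricts y to |y| ≤ 1

Range argument: with x ∈ [-1, 1], y ∈ [-1, 1], the left side of the equation is at least -2, but the right side is -6 < -2. No integer solution exists.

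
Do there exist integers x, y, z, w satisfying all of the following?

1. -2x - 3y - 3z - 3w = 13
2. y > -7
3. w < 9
Yes

Take x = 1, y = 0, z = 0, w = -5. Substituting into each constraint:
  (1) -2(1) - 3(0) - 3(0) - 3(-5) = 13 ✓
  (2) 0 > -7 ✓
  (3) -5 < 9 ✓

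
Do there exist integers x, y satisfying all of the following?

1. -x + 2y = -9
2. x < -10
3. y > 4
No

The full constraint system is jointly infeasible over the integers. Each constraint and what it forces:

  - -x + 2y = -9: is a linear equation tying the variables together
  - x < -10: bounds one variable relative to a constant
  - y > 4: bounds one variable relative to a constant

Range argument: with x ∈ [−∞, -11], y ∈ [5, ∞], the left side of the equation is at least 21, but the right side is -9 < 21. No integer solution exists.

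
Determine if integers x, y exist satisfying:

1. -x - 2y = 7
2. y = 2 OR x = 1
Yes

Take x = -11, y = 2. Substituting into each constraint:
  (1) 11 - 2(2) = 7 ✓
  (2) y = 2, target 2 ✓ (first branch holds)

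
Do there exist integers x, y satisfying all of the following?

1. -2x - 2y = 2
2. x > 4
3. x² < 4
No

A contradictory subset is {x > 4, x² < 4}. No integer assignment can satisfy these jointly:

  - x > 4: bounds one variable relative to a constant
  - x² < 4: restricts x to |x| ≤ 1

Direct contradiction: the bounds on x require x ≥ 5 and x ≤ 1 simultaneously, which is empty.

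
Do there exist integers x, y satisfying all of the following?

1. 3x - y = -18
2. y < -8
Yes

Take x = -9, y = -9. Substituting into each constraint:
  (1) 3(-9) + 9 = -18 ✓
  (2) -9 < -8 ✓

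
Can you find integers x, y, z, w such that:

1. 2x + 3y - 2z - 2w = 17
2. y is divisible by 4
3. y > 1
No

A contradictory subset is {2x + 3y - 2z - 2w = 17, y is divisible by 4}. No integer assignment can satisfy these jointly:

  - 2x + 3y - 2z - 2w = 17: is a linear equation tying the variables together
  - y is divisible by 4: restricts y to multiples of 4

Modular obstruction: writing y = 4y', every remaining term of the linear equation is divisible by 2, so the left side is ≡ 0 (mod 2); but the right side 17 ≡ 1 (mod 2). No integers can satisfy it.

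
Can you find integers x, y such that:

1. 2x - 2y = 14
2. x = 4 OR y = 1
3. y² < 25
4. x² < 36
Yes

Take x = 4, y = -3. Substituting into each constraint:
  (1) 2(4) - 2(-3) = 14 ✓
  (2) x = 4, target 4 ✓ (first branch holds)
  (3) y² = (-3)² = 9, and 9 < 25 ✓
  (4) x² = (4)² = 16, and 16 < 36 ✓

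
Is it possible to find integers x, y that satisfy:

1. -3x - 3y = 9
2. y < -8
Yes

Take x = 6, y = -9. Substituting into each constraint:
  (1) -3(6) - 3(-9) = 9 ✓
  (2) -9 < -8 ✓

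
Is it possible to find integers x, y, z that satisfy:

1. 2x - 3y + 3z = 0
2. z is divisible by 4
Yes

Take x = 0, y = 0, z = 0. Substituting into each constraint:
  (1) 2(0) - 3(0) + 3(0) = 0 ✓
  (2) 0 = 4 × 0, remainder 0 ✓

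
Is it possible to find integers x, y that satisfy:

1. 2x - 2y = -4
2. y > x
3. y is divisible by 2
Yes

Take x = -2, y = 0. Substituting into each constraint:
  (1) 2(-2) - 2(0) = -4 ✓
  (2) 0 > -2 ✓
  (3) 0 = 2 × 0, remainder 0 ✓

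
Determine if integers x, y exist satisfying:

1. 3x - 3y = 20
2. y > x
No

Even the single constraint (3x - 3y = 20) is infeasible over the integers.

  - 3x - 3y = 20: every term on the left is divisible by 3, so the LHS ≡ 0 (mod 3), but the RHS 20 is not — no integer solution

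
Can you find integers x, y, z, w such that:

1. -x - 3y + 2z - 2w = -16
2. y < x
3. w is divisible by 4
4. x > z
Yes

Take x = 0, y = -2, z = -11, w = 0. Substituting into each constraint:
  (1) 0 - 3(-2) + 2(-11) - 2(0) = -16 ✓
  (2) -2 < 0 ✓
  (3) 0 = 4 × 0, remainder 0 ✓
  (4) 0 > -11 ✓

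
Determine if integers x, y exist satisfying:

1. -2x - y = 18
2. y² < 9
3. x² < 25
No

The full constraint system is jointly infeasible over the integers. Each constraint and what it forces:

  - -2x - y = 18: is a linear equation tying the variables together
  - y² < 9: restricts y to |y| ≤ 2
  - x² < 25: restricts x to |x| ≤ 4

Range argument: with x ∈ [-4, 4], y ∈ [-2, 2], the left side of the equation is at most 10, but the right side is 18 > 10. No integer solution exists.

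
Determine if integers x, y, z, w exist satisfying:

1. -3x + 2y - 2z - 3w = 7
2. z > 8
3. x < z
Yes

Take x = 0, y = 0, z = 10, w = -9. Substituting into each constraint:
  (1) -3(0) + 2(0) - 2(10) - 3(-9) = 7 ✓
  (2) 10 > 8 ✓
  (3) 0 < 10 ✓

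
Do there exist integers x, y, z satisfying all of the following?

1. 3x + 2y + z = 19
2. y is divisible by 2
Yes

Take x = 0, y = 0, z = 19. Substituting into each constraint:
  (1) 3(0) + 2(0) + 19 = 19 ✓
  (2) 0 = 2 × 0, remainder 0 ✓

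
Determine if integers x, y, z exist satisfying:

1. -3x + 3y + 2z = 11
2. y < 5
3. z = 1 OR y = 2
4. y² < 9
Yes

Take x = -3, y = 0, z = 1. Substituting into each constraint:
  (1) -3(-3) + 3(0) + 2(1) = 11 ✓
  (2) 0 < 5 ✓
  (3) z = 1, target 1 ✓ (first branch holds)
  (4) y² = (0)² = 0, and 0 < 9 ✓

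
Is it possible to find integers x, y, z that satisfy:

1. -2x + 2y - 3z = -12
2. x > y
Yes

Take x = 0, y = -3, z = 2. Substituting into each constraint:
  (1) -2(0) + 2(-3) - 3(2) = -12 ✓
  (2) 0 > -3 ✓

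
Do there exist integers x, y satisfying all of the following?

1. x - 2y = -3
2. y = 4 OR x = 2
Yes

Take x = 5, y = 4. Substituting into each constraint:
  (1) 5 - 2(4) = -3 ✓
  (2) y = 4, target 4 ✓ (first branch holds)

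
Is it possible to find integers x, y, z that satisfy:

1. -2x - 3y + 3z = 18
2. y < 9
Yes

Take x = -9, y = 0, z = 0. Substituting into each constraint:
  (1) -2(-9) - 3(0) + 3(0) = 18 ✓
  (2) 0 < 9 ✓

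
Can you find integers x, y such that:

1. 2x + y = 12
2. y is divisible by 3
Yes

Take x = 6, y = 0. Substituting into each constraint:
  (1) 2(6) + 0 = 12 ✓
  (2) 0 = 3 × 0, remainder 0 ✓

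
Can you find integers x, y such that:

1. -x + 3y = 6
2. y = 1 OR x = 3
Yes

Take x = -3, y = 1. Substituting into each constraint:
  (1) 3 + 3(1) = 6 ✓
  (2) y = 1, target 1 ✓ (first branch holds)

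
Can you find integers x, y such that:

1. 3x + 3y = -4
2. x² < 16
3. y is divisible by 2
No

Even the single constraint (3x + 3y = -4) is infeasible over the integers.

  - 3x + 3y = -4: every term on the left is divisible by 3, so the LHS ≡ 0 (mod 3), but the RHS -4 is not — no integer solution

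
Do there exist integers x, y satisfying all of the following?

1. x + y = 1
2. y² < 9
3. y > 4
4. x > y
No

A contradictory subset is {x + y = 1, y > 4, x > y}. No integer assignment can satisfy these jointly:

  - x + y = 1: is a linear equation tying the variables together
  - y > 4: bounds one variable relative to a constant
  - x > y: bounds one variable relative to another variable

Propagating the comparison: x > y and y ≥ 5 give x ≥ 6. Range argument: with x ∈ [6, ∞], y ∈ [5, ∞], the left side of the equation is at least 11, but the right side is 1 < 11. No integer solution exists.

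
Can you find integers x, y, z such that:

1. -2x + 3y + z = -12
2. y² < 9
Yes

Take x = 6, y = 0, z = 0. Substituting into each constraint:
  (1) -2(6) + 3(0) + 0 = -12 ✓
  (2) y² = (0)² = 0, and 0 < 9 ✓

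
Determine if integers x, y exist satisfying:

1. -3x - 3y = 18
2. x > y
Yes

Take x = -2, y = -4. Substituting into each constraint:
  (1) -3(-2) - 3(-4) = 18 ✓
  (2) -2 > -4 ✓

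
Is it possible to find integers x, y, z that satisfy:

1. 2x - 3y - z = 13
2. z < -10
Yes

Take x = 0, y = 0, z = -13. Substituting into each constraint:
  (1) 2(0) - 3(0) + 13 = 13 ✓
  (2) -13 < -10 ✓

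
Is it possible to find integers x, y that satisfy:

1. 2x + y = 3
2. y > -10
Yes

Take x = 0, y = 3. Substituting into each constraint:
  (1) 2(0) + 3 = 3 ✓
  (2) 3 > -10 ✓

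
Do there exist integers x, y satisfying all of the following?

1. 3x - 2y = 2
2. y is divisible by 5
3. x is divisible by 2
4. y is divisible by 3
No

A contradictory subset is {3x - 2y = 2, x is divisible by 2, y is divisible by 3}. No integer assignment can satisfy these jointly:

  - 3x - 2y = 2: is a linear equation tying the variables together
  - x is divisible by 2: restricts x to multiples of 2
  - y is divisible by 3: restricts y to multiples of 3

Modular obstruction: writing x = 2x' and writing y = 3y', every remaining term of the linear equation is divisible by 6, so the left side is ≡ 0 (mod 6); but the right side 2 ≡ 2 (mod 6). No integers can satisfy it.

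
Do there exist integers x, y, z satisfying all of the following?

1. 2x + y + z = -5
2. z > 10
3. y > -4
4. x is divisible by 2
Yes

Take x = -8, y = 0, z = 11. Substituting into each constraint:
  (1) 2(-8) + 0 + 11 = -5 ✓
  (2) 11 > 10 ✓
  (3) 0 > -4 ✓
  (4) -8 = 2 × -4, remainder 0 ✓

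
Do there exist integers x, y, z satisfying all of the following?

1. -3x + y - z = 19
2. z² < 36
Yes

Take x = -7, y = 0, z = 2. Substituting into each constraint:
  (1) -3(-7) + 0 + (-2) = 19 ✓
  (2) z² = (2)² = 4, and 4 < 36 ✓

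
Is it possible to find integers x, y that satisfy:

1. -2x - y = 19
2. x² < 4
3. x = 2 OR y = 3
No

The full constraint system is jointly infeasible over the integers. Each constraint and what it forces:

  - -2x - y = 19: is a linear equation tying the variables together
  - x² < 4: restricts x to |x| ≤ 1
  - x = 2 OR y = 3: forces a choice: either x = 2 or y = 3

Split on the disjunction (x = 2 OR y = 3):
  • If x = 2: this contradicts x² < 4, which requires |x| ≤ 1.
  • If y = 3: the equation forces x = -11, but x² < 4 requires |x| ≤ 1.
Both branches are infeasible, so the system has no integer solution.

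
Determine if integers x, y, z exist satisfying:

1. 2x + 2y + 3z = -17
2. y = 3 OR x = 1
Yes

Take x = 1, y = -2, z = -5. Substituting into each constraint:
  (1) 2(1) + 2(-2) + 3(-5) = -17 ✓
  (2) x = 1, target 1 ✓ (second branch holds)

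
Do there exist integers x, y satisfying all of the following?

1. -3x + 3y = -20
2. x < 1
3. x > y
No

Even the single constraint (-3x + 3y = -20) is infeasible over the integers.

  - -3x + 3y = -20: every term on the left is divisible by 3, so the LHS ≡ 0 (mod 3), but the RHS -20 is not — no integer solution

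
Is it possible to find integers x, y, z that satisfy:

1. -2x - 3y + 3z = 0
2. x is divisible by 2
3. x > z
Yes

Take x = 0, y = -1, z = -1. Substituting into each constraint:
  (1) -2(0) - 3(-1) + 3(-1) = 0 ✓
  (2) 0 = 2 × 0, remainder 0 ✓
  (3) 0 > -1 ✓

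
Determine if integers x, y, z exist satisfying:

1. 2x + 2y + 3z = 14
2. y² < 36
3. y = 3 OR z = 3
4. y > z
Yes

Take x = 1, y = 3, z = 2. Substituting into each constraint:
  (1) 2(1) + 2(3) + 3(2) = 14 ✓
  (2) y² = (3)² = 9, and 9 < 36 ✓
  (3) y = 3, target 3 ✓ (first branch holds)
  (4) 3 > 2 ✓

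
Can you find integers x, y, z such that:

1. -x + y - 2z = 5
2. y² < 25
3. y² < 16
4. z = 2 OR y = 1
Yes

Take x = -4, y = 1, z = 0. Substituting into each constraint:
  (1) 4 + 1 - 2(0) = 5 ✓
  (2) y² = (1)² = 1, and 1 < 25 ✓
  (3) y² = (1)² = 1, and 1 < 16 ✓
  (4) y = 1, target 1 ✓ (second branch holds)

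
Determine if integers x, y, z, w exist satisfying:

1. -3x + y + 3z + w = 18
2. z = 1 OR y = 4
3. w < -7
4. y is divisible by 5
Yes

Take x = -6, y = 5, z = 1, w = -8. Substituting into each constraint:
  (1) -3(-6) + 5 + 3(1) + (-8) = 18 ✓
  (2) z = 1, target 1 ✓ (first branch holds)
  (3) -8 < -7 ✓
  (4) 5 = 5 × 1, remainder 0 ✓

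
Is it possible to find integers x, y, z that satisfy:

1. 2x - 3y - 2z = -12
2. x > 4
Yes

Take x = 5, y = 0, z = 11. Substituting into each constraint:
  (1) 2(5) - 3(0) - 2(11) = -12 ✓
  (2) 5 > 4 ✓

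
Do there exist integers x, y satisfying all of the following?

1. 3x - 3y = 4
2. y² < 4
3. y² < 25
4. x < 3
No

Even the single constraint (3x - 3y = 4) is infeasible over the integers.

  - 3x - 3y = 4: every term on the left is divisible by 3, so the LHS ≡ 0 (mod 3), but the RHS 4 is not — no integer solution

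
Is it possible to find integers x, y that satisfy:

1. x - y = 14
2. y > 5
Yes

Take x = 20, y = 6. Substituting into each constraint:
  (1) 20 + (-6) = 14 ✓
  (2) 6 > 5 ✓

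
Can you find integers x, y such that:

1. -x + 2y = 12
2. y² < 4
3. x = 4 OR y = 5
No

The full constraint system is jointly infeasible over the integers. Each constraint and what it forces:

  - -x + 2y = 12: is a linear equation tying the variables together
  - y² < 4: restricts y to |y| ≤ 1
  - x = 4 OR y = 5: forces a choice: either x = 4 or y = 5

Split on the disjunction (x = 4 OR y = 5):
  • If x = 4: the equation forces y = 8, but y² < 4 requires |y| ≤ 1.
  • If y = 5: this contradicts y² < 4, which requires |y| ≤ 1.
Both branches are infeasible, so the system has no integer solution.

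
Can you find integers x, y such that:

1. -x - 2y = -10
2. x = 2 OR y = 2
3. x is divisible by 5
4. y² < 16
No

A contradictory subset is {-x - 2y = -10, x = 2 OR y = 2, x is divisible by 5}. No integer assignment can satisfy these jointly:

  - -x - 2y = -10: is a linear equation tying the variables together
  - x = 2 OR y = 2: forces a choice: either x = 2 or y = 2
  - x is divisible by 5: restricts x to multiples of 5

Split on the disjunction (x = 2 OR y = 2):
  • If x = 2: this contradicts the divisibility constraint — 2 is not a multiple of 5.
  • If y = 2: with y = 2, writing x = 5x', every remaining term of the linear equation is divisible by 5, so the left side is ≡ 0 (mod 5); but the right side -6 ≡ 4 (mod 5). No integers can satisfy it.
Both branches are infeasible, so the system has no integer solution.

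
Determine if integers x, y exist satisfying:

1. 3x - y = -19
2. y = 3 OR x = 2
Yes

Take x = 2, y = 25. Substituting into each constraint:
  (1) 3(2) + (-25) = -19 ✓
  (2) x = 2, target 2 ✓ (second branch holds)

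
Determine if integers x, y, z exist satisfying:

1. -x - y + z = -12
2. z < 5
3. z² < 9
Yes

Take x = 0, y = 12, z = 0. Substituting into each constraint:
  (1) 0 + (-12) + 0 = -12 ✓
  (2) 0 < 5 ✓
  (3) z² = (0)² = 0, and 0 < 9 ✓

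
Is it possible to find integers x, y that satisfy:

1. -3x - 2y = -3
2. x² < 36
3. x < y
Yes

Take x = -1, y = 3. Substituting into each constraint:
  (1) -3(-1) - 2(3) = -3 ✓
  (2) x² = (-1)² = 1, and 1 < 36 ✓
  (3) -1 < 3 ✓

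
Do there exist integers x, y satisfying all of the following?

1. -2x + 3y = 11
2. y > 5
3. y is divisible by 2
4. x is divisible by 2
No

A contradictory subset is {-2x + 3y = 11, y is divisible by 2}. No integer assignment can satisfy these jointly:

  - -2x + 3y = 11: is a linear equation tying the variables together
  - y is divisible by 2: restricts y to multiples of 2

Modular obstruction: writing y = 2y', every remaining term of the linear equation is divisible by 2, so the left side is ≡ 0 (mod 2); but the right side 11 ≡ 1 (mod 2). No integers can satisfy it.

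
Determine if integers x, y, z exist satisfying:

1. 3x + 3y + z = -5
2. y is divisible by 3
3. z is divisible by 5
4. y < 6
Yes

Take x = -5, y = 0, z = 10. Substituting into each constraint:
  (1) 3(-5) + 3(0) + 10 = -5 ✓
  (2) 0 = 3 × 0, remainder 0 ✓
  (3) 10 = 5 × 2, remainder 0 ✓
  (4) 0 < 6 ✓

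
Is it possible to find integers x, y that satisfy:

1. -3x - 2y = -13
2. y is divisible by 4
Yes

Take x = 7, y = -4. Substituting into each constraint:
  (1) -3(7) - 2(-4) = -13 ✓
  (2) -4 = 4 × -1, remainder 0 ✓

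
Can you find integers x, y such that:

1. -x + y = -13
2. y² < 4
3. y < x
Yes

Take x = 13, y = 0. Substituting into each constraint:
  (1) (-13) + 0 = -13 ✓
  (2) y² = (0)² = 0, and 0 < 4 ✓
  (3) 0 < 13 ✓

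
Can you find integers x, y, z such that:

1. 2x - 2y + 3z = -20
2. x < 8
Yes

Take x = 0, y = 10, z = 0. Substituting into each constraint:
  (1) 2(0) - 2(10) + 3(0) = -20 ✓
  (2) 0 < 8 ✓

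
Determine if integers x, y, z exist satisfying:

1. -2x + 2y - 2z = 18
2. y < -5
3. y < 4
Yes

Take x = -15, y = -6, z = 0. Substituting into each constraint:
  (1) -2(-15) + 2(-6) - 2(0) = 18 ✓
  (2) -6 < -5 ✓
  (3) -6 < 4 ✓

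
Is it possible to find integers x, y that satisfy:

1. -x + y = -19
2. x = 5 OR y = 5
Yes

Take x = 5, y = -14. Substituting into each constraint:
  (1) (-5) + (-14) = -19 ✓
  (2) x = 5, target 5 ✓ (first branch holds)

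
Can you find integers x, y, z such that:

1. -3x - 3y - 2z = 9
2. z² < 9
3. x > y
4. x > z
Yes

Take x = 1, y = -4, z = 0. Substituting into each constraint:
  (1) -3(1) - 3(-4) - 2(0) = 9 ✓
  (2) z² = (0)² = 0, and 0 < 9 ✓
  (3) 1 > -4 ✓
  (4) 1 > 0 ✓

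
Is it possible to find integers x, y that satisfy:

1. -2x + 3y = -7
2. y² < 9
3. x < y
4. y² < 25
No

A contradictory subset is {-2x + 3y = -7, y² < 9, x < y}. No integer assignment can satisfy these jointly:

  - -2x + 3y = -7: is a linear equation tying the variables together
  - y² < 9: restricts y to |y| ≤ 2
  - x < y: bounds one variable relative to another variable

The bounds confine y to {-2, -1, 0, 1, 2}. For each value, substitute into the equation:
  • y = -2: the equation gives -2x = -1, so x would not be an integer.
  • y = -1: the equation forces x = 2, but y > x fails since -1 ≤ 2.
  • y = 0: the equation gives -2x = -7, so x would not be an integer.
  • y = 1: the equation forces x = 5, but y > x fails since 1 ≤ 5.
  • y = 2: the equation gives -2x = -13, so x would not be an integer.
Every case fails, so no integer solution exists.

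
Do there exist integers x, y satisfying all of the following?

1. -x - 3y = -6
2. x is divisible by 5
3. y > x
Yes

Take x = 0, y = 2. Substituting into each constraint:
  (1) 0 - 3(2) = -6 ✓
  (2) 0 = 5 × 0, remainder 0 ✓
  (3) 2 > 0 ✓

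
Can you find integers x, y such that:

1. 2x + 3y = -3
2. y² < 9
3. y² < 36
Yes

Take x = -3, y = 1. Substituting into each constraint:
  (1) 2(-3) + 3(1) = -3 ✓
  (2) y² = (1)² = 1, and 1 < 9 ✓
  (3) y² = (1)² = 1, and 1 < 36 ✓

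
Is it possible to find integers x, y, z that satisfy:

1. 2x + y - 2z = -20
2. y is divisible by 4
Yes

Take x = 0, y = 0, z = 10. Substituting into each constraint:
  (1) 2(0) + 0 - 2(10) = -20 ✓
  (2) 0 = 4 × 0, remainder 0 ✓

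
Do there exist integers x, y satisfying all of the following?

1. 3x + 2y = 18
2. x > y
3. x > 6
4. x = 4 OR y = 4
No

A contradictory subset is {3x + 2y = 18, x > 6, x = 4 OR y = 4}. No integer assignment can satisfy these jointly:

  - 3x + 2y = 18: is a linear equation tying the variables together
  - x > 6: bounds one variable relative to a constant
  - x = 4 OR y = 4: forces a choice: either x = 4 or y = 4

Split on the disjunction (x = 4 OR y = 4):
  • If x = 4: this contradicts the bound x ≥ 7.
  • If y = 4: with y = 4, every remaining term of the linear equation is divisible by 3, so the left side is ≡ 0 (mod 3); but the right side 10 ≡ 1 (mod 3). No integers can satisfy it.
Both branches are infeasible, so the system has no integer solution.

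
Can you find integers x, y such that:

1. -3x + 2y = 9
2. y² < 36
Yes

Take x = -3, y = 0. Substituting into each constraint:
  (1) -3(-3) + 2(0) = 9 ✓
  (2) y² = (0)² = 0, and 0 < 36 ✓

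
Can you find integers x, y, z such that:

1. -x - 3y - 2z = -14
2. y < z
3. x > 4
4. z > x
Yes

Take x = 5, y = -1, z = 6. Substituting into each constraint:
  (1) (-5) - 3(-1) - 2(6) = -14 ✓
  (2) -1 < 6 ✓
  (3) 5 > 4 ✓
  (4) 6 > 5 ✓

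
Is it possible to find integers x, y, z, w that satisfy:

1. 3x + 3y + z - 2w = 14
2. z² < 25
Yes

Take x = 0, y = 4, z = 2, w = 0. Substituting into each constraint:
  (1) 3(0) + 3(4) + 2 - 2(0) = 14 ✓
  (2) z² = (2)² = 4, and 4 < 25 ✓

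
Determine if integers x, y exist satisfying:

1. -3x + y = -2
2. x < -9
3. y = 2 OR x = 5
No

The full constraint system is jointly infeasible over the integers. Each constraint and what it forces:

  - -3x + y = -2: is a linear equation tying the variables together
  - x < -9: bounds one variable relative to a constant
  - y = 2 OR x = 5: forces a choice: either y = 2 or x = 5

Split on the disjunction (y = 2 OR x = 5):
  • If y = 2: with y = 2, every remaining term of the linear equation is divisible by 3, so the left side is ≡ 0 (mod 3); but the right side -4 ≡ 2 (mod 3). No integers can satisfy it.
  • If x = 5: this contradicts the bound x ≤ -10.
Both branches are infeasible, so the system has no integer solution.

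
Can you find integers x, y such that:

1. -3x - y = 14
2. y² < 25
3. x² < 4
No

The full constraint system is jointly infeasible over the integers. Each constraint and what it forces:

  - -3x - y = 14: is a linear equation tying the variables together
  - y² < 25: restricts y to |y| ≤ 4
  - x² < 4: restricts x to |x| ≤ 1

Range argument: with x ∈ [-1, 1], y ∈ [-4, 4], the left side of the equation is at most 7, but the right side is 14 > 7. No integer solution exists.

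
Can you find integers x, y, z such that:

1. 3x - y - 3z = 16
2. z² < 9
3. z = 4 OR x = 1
Yes

Take x = 1, y = -13, z = 0. Substituting into each constraint:
  (1) 3(1) + 13 - 3(0) = 16 ✓
  (2) z² = (0)² = 0, and 0 < 9 ✓
  (3) x = 1, target 1 ✓ (second branch holds)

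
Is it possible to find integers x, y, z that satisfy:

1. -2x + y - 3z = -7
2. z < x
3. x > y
Yes

Take x = 0, y = -10, z = -1. Substituting into each constraint:
  (1) -2(0) + (-10) - 3(-1) = -7 ✓
  (2) -1 < 0 ✓
  (3) 0 > -10 ✓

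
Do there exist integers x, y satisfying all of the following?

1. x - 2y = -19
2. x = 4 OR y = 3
Yes

Take x = -13, y = 3. Substituting into each constraint:
  (1) (-13) - 2(3) = -19 ✓
  (2) y = 3, target 3 ✓ (second branch holds)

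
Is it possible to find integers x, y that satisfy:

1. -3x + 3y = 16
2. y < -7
No

Even the single constraint (-3x + 3y = 16) is infeasible over the integers.

  - -3x + 3y = 16: every term on the left is divisible by 3, so the LHS ≡ 0 (mod 3), but the RHS 16 is not — no integer solution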